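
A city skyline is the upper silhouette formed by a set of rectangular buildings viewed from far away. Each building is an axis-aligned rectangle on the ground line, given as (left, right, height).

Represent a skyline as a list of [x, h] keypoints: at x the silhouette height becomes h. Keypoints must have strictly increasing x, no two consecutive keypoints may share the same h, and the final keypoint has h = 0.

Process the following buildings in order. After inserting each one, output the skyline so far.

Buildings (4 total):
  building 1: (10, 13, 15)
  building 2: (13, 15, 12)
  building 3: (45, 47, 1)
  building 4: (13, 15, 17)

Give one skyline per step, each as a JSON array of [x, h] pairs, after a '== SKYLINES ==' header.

== SKYLINES ==
[[10,15],[13,0]]
[[10,15],[13,12],[15,0]]
[[10,15],[13,12],[15,0],[45,1],[47,0]]
[[10,15],[13,17],[15,0],[45,1],[47,0]]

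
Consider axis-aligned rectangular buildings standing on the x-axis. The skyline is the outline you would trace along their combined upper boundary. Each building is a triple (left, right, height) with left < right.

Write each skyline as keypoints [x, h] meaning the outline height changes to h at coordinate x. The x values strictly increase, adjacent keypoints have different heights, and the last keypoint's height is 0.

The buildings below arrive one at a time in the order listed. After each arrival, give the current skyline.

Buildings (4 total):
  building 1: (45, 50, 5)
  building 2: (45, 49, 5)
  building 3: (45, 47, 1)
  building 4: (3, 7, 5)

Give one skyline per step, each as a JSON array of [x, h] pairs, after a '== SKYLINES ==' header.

== SKYLINES ==
[[45,5],[50,0]]
[[45,5],[50,0]]
[[45,5],[50,0]]
[[3,5],[7,0],[45,5],[50,0]]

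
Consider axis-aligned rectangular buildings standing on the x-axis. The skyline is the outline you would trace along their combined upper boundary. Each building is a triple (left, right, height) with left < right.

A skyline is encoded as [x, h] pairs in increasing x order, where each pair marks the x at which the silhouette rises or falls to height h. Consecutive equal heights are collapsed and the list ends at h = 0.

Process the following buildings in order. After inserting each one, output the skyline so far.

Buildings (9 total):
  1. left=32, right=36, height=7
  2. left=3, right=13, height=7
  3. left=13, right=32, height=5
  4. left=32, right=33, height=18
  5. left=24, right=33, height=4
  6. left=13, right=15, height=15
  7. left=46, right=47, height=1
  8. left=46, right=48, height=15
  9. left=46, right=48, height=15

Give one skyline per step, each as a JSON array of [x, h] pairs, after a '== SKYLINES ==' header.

== SKYLINES ==
[[32,7],[36,0]]
[[3,7],[13,0],[32,7],[36,0]]
[[3,7],[13,5],[32,7],[36,0]]
[[3,7],[13,5],[32,18],[33,7],[36,0]]
[[3,7],[13,5],[32,18],[33,7],[36,0]]
[[3,7],[13,15],[15,5],[32,18],[33,7],[36,0]]
[[3,7],[13,15],[15,5],[32,18],[33,7],[36,0],[46,1],[47,0]]
[[3,7],[13,15],[15,5],[32,18],[33,7],[36,0],[46,15],[48,0]]
[[3,7],[13,15],[15,5],[32,18],[33,7],[36,0],[46,15],[48,0]]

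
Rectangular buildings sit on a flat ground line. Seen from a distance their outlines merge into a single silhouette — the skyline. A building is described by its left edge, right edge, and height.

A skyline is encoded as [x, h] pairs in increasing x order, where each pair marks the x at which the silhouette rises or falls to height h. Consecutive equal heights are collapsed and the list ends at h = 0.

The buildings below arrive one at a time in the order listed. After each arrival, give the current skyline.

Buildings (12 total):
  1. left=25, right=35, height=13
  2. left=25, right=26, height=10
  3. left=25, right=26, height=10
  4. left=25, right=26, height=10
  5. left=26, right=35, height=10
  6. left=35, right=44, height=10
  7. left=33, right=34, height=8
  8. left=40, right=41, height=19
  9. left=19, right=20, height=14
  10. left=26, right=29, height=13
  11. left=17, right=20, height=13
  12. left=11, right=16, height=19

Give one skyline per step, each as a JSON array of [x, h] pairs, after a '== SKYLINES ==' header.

== SKYLINES ==
[[25,13],[35,0]]
[[25,13],[35,0]]
[[25,13],[35,0]]
[[25,13],[35,0]]
[[25,13],[35,0]]
[[25,13],[35,10],[44,0]]
[[25,13],[35,10],[44,0]]
[[25,13],[35,10],[40,19],[41,10],[44,0]]
[[19,14],[20,0],[25,13],[35,10],[40,19],[41,10],[44,0]]
[[19,14],[20,0],[25,13],[35,10],[40,19],[41,10],[44,0]]
[[17,13],[19,14],[20,0],[25,13],[35,10],[40,19],[41,10],[44,0]]
[[11,19],[16,0],[17,13],[19,14],[20,0],[25,13],[35,10],[40,19],[41,10],[44,0]]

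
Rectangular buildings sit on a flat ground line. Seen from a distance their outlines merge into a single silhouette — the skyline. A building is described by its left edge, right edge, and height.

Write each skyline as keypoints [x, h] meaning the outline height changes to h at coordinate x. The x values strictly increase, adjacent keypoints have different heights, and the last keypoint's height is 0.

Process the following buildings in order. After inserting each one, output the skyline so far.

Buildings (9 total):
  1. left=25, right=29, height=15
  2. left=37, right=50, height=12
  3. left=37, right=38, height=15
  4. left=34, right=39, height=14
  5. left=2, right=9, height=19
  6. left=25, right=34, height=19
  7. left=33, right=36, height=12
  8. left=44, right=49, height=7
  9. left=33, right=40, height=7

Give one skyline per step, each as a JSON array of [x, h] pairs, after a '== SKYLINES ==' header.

== SKYLINES ==
[[25,15],[29,0]]
[[25,15],[29,0],[37,12],[50,0]]
[[25,15],[29,0],[37,15],[38,12],[50,0]]
[[25,15],[29,0],[34,14],[37,15],[38,14],[39,12],[50,0]]
[[2,19],[9,0],[25,15],[29,0],[34,14],[37,15],[38,14],[39,12],[50,0]]
[[2,19],[9,0],[25,19],[34,14],[37,15],[38,14],[39,12],[50,0]]
[[2,19],[9,0],[25,19],[34,14],[37,15],[38,14],[39,12],[50,0]]
[[2,19],[9,0],[25,19],[34,14],[37,15],[38,14],[39,12],[50,0]]
[[2,19],[9,0],[25,19],[34,14],[37,15],[38,14],[39,12],[50,0]]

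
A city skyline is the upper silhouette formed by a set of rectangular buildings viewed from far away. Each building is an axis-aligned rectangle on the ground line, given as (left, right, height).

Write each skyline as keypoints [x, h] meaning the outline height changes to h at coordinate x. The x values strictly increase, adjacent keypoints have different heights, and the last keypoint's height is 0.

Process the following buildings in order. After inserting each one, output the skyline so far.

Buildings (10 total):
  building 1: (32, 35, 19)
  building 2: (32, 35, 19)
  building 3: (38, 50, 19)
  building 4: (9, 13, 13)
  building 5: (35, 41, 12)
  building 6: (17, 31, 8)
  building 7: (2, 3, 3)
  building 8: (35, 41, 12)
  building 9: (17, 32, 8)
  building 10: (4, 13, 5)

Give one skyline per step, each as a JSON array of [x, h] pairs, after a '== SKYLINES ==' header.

== SKYLINES ==
[[32,19],[35,0]]
[[32,19],[35,0]]
[[32,19],[35,0],[38,19],[50,0]]
[[9,13],[13,0],[32,19],[35,0],[38,19],[50,0]]
[[9,13],[13,0],[32,19],[35,12],[38,19],[50,0]]
[[9,13],[13,0],[17,8],[31,0],[32,19],[35,12],[38,19],[50,0]]
[[2,3],[3,0],[9,13],[13,0],[17,8],[31,0],[32,19],[35,12],[38,19],[50,0]]
[[2,3],[3,0],[9,13],[13,0],[17,8],[31,0],[32,19],[35,12],[38,19],[50,0]]
[[2,3],[3,0],[9,13],[13,0],[17,8],[32,19],[35,12],[38,19],[50,0]]
[[2,3],[3,0],[4,5],[9,13],[13,0],[17,8],[32,19],[35,12],[38,19],[50,0]]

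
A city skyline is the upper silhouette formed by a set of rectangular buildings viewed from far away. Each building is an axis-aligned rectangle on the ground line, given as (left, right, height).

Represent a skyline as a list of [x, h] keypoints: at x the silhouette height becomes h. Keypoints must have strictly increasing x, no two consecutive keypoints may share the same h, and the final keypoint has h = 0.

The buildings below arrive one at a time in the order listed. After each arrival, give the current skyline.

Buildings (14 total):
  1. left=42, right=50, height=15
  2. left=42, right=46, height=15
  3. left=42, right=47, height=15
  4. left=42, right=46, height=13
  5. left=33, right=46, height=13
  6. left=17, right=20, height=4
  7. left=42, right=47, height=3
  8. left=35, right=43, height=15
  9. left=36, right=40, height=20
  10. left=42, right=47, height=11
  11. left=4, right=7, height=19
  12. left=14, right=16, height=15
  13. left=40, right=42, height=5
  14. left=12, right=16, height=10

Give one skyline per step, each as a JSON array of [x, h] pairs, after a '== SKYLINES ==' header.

== SKYLINES ==
[[42,15],[50,0]]
[[42,15],[50,0]]
[[42,15],[50,0]]
[[42,15],[50,0]]
[[33,13],[42,15],[50,0]]
[[17,4],[20,0],[33,13],[42,15],[50,0]]
[[17,4],[20,0],[33,13],[42,15],[50,0]]
[[17,4],[20,0],[33,13],[35,15],[50,0]]
[[17,4],[20,0],[33,13],[35,15],[36,20],[40,15],[50,0]]
[[17,4],[20,0],[33,13],[35,15],[36,20],[40,15],[50,0]]
[[4,19],[7,0],[17,4],[20,0],[33,13],[35,15],[36,20],[40,15],[50,0]]
[[4,19],[7,0],[14,15],[16,0],[17,4],[20,0],[33,13],[35,15],[36,20],[40,15],[50,0]]
[[4,19],[7,0],[14,15],[16,0],[17,4],[20,0],[33,13],[35,15],[36,20],[40,15],[50,0]]
[[4,19],[7,0],[12,10],[14,15],[16,0],[17,4],[20,0],[33,13],[35,15],[36,20],[40,15],[50,0]]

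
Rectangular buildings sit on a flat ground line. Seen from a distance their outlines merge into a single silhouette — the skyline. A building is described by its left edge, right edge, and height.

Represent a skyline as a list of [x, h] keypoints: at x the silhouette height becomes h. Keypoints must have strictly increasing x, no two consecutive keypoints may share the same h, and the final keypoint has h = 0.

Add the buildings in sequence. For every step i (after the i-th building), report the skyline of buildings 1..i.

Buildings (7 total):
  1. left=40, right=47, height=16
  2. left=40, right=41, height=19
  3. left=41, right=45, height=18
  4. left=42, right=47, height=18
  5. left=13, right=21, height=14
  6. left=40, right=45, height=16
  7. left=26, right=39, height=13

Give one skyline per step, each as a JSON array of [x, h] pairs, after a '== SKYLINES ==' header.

== SKYLINES ==
[[40,16],[47,0]]
[[40,19],[41,16],[47,0]]
[[40,19],[41,18],[45,16],[47,0]]
[[40,19],[41,18],[47,0]]
[[13,14],[21,0],[40,19],[41,18],[47,0]]
[[13,14],[21,0],[40,19],[41,18],[47,0]]
[[13,14],[21,0],[26,13],[39,0],[40,19],[41,18],[47,0]]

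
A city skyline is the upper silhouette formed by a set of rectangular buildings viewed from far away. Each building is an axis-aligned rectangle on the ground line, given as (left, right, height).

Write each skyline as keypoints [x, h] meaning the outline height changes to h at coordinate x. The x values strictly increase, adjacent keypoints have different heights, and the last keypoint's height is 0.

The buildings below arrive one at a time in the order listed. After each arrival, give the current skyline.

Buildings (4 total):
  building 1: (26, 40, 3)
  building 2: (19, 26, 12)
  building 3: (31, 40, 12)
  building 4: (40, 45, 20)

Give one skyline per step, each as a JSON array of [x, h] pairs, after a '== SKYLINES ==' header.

== SKYLINES ==
[[26,3],[40,0]]
[[19,12],[26,3],[40,0]]
[[19,12],[26,3],[31,12],[40,0]]
[[19,12],[26,3],[31,12],[40,20],[45,0]]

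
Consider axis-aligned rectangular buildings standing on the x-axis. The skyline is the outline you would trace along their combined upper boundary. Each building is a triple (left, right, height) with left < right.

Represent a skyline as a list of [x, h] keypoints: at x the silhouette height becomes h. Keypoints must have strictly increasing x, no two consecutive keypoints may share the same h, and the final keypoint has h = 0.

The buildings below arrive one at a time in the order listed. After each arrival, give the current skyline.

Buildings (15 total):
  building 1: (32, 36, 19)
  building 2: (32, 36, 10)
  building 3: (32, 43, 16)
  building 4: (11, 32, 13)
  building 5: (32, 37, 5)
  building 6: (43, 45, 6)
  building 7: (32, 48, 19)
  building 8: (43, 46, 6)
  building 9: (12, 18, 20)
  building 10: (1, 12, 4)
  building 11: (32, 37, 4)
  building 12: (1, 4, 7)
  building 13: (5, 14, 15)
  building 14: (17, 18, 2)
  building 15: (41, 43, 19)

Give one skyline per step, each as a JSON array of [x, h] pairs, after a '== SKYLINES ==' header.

== SKYLINES ==
[[32,19],[36,0]]
[[32,19],[36,0]]
[[32,19],[36,16],[43,0]]
[[11,13],[32,19],[36,16],[43,0]]
[[11,13],[32,19],[36,16],[43,0]]
[[11,13],[32,19],[36,16],[43,6],[45,0]]
[[11,13],[32,19],[48,0]]
[[11,13],[32,19],[48,0]]
[[11,13],[12,20],[18,13],[32,19],[48,0]]
[[1,4],[11,13],[12,20],[18,13],[32,19],[48,0]]
[[1,4],[11,13],[12,20],[18,13],[32,19],[48,0]]
[[1,7],[4,4],[11,13],[12,20],[18,13],[32,19],[48,0]]
[[1,7],[4,4],[5,15],[12,20],[18,13],[32,19],[48,0]]
[[1,7],[4,4],[5,15],[12,20],[18,13],[32,19],[48,0]]
[[1,7],[4,4],[5,15],[12,20],[18,13],[32,19],[48,0]]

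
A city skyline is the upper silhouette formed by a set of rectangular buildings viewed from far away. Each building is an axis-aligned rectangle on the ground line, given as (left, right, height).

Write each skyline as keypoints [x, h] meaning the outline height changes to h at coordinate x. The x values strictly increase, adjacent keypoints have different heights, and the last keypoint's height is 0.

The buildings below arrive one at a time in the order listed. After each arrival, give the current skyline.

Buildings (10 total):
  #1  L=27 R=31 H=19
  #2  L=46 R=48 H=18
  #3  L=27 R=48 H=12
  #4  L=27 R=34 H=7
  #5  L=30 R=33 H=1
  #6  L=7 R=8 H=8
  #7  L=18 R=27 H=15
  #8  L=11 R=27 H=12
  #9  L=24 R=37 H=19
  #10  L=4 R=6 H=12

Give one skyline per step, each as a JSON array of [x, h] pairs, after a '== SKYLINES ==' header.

== SKYLINES ==
[[27,19],[31,0]]
[[27,19],[31,0],[46,18],[48,0]]
[[27,19],[31,12],[46,18],[48,0]]
[[27,19],[31,12],[46,18],[48,0]]
[[27,19],[31,12],[46,18],[48,0]]
[[7,8],[8,0],[27,19],[31,12],[46,18],[48,0]]
[[7,8],[8,0],[18,15],[27,19],[31,12],[46,18],[48,0]]
[[7,8],[8,0],[11,12],[18,15],[27,19],[31,12],[46,18],[48,0]]
[[7,8],[8,0],[11,12],[18,15],[24,19],[37,12],[46,18],[48,0]]
[[4,12],[6,0],[7,8],[8,0],[11,12],[18,15],[24,19],[37,12],[46,18],[48,0]]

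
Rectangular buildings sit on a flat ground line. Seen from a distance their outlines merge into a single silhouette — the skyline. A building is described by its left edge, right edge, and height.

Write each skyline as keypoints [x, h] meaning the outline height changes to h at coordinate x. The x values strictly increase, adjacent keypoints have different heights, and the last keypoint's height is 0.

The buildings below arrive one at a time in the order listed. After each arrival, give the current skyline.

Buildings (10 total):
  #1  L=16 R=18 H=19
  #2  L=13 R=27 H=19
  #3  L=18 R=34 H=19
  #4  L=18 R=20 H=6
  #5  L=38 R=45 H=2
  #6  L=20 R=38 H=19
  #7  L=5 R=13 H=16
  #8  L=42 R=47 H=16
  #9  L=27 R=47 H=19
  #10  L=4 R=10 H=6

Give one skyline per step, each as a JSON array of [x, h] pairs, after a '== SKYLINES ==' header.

== SKYLINES ==
[[16,19],[18,0]]
[[13,19],[27,0]]
[[13,19],[34,0]]
[[13,19],[34,0]]
[[13,19],[34,0],[38,2],[45,0]]
[[13,19],[38,2],[45,0]]
[[5,16],[13,19],[38,2],[45,0]]
[[5,16],[13,19],[38,2],[42,16],[47,0]]
[[5,16],[13,19],[47,0]]
[[4,6],[5,16],[13,19],[47,0]]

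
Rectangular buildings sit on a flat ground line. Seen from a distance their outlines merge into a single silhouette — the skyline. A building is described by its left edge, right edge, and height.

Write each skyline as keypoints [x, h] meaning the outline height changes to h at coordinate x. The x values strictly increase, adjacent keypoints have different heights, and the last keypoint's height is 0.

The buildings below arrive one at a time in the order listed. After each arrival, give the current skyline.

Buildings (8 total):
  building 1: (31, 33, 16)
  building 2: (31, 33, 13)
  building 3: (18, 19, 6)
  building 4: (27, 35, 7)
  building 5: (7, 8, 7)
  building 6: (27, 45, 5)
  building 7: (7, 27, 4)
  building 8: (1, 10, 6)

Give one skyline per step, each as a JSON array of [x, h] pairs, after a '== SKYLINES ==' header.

== SKYLINES ==
[[31,16],[33,0]]
[[31,16],[33,0]]
[[18,6],[19,0],[31,16],[33,0]]
[[18,6],[19,0],[27,7],[31,16],[33,7],[35,0]]
[[7,7],[8,0],[18,6],[19,0],[27,7],[31,16],[33,7],[35,0]]
[[7,7],[8,0],[18,6],[19,0],[27,7],[31,16],[33,7],[35,5],[45,0]]
[[7,7],[8,4],[18,6],[19,4],[27,7],[31,16],[33,7],[35,5],[45,0]]
[[1,6],[7,7],[8,6],[10,4],[18,6],[19,4],[27,7],[31,16],[33,7],[35,5],[45,0]]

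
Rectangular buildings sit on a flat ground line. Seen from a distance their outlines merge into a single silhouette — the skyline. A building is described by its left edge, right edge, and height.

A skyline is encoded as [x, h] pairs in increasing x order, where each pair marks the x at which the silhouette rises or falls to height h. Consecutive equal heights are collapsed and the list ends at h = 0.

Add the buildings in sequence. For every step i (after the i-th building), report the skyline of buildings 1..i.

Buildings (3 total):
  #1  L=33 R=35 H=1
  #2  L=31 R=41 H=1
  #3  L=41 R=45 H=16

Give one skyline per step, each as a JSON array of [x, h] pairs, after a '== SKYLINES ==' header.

== SKYLINES ==
[[33,1],[35,0]]
[[31,1],[41,0]]
[[31,1],[41,16],[45,0]]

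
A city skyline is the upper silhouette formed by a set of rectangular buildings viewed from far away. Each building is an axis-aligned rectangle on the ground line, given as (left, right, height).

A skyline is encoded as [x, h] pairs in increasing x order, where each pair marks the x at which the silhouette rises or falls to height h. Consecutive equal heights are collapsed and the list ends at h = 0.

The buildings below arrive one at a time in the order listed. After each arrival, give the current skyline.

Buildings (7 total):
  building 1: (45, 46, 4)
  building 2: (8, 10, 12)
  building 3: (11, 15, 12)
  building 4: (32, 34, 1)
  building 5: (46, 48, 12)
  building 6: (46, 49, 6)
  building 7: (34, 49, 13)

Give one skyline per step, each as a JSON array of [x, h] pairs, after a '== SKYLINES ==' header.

== SKYLINES ==
[[45,4],[46,0]]
[[8,12],[10,0],[45,4],[46,0]]
[[8,12],[10,0],[11,12],[15,0],[45,4],[46,0]]
[[8,12],[10,0],[11,12],[15,0],[32,1],[34,0],[45,4],[46,0]]
[[8,12],[10,0],[11,12],[15,0],[32,1],[34,0],[45,4],[46,12],[48,0]]
[[8,12],[10,0],[11,12],[15,0],[32,1],[34,0],[45,4],[46,12],[48,6],[49,0]]
[[8,12],[10,0],[11,12],[15,0],[32,1],[34,13],[49,0]]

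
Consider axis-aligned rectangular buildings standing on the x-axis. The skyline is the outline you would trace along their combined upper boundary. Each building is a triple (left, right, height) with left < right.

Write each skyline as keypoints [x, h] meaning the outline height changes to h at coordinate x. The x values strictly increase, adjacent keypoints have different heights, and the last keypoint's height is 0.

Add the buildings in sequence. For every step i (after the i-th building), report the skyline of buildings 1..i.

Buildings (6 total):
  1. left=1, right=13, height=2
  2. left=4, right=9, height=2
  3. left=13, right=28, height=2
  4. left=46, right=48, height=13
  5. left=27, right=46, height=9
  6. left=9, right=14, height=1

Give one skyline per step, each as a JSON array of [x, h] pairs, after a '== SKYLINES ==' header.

== SKYLINES ==
[[1,2],[13,0]]
[[1,2],[13,0]]
[[1,2],[28,0]]
[[1,2],[28,0],[46,13],[48,0]]
[[1,2],[27,9],[46,13],[48,0]]
[[1,2],[27,9],[46,13],[48,0]]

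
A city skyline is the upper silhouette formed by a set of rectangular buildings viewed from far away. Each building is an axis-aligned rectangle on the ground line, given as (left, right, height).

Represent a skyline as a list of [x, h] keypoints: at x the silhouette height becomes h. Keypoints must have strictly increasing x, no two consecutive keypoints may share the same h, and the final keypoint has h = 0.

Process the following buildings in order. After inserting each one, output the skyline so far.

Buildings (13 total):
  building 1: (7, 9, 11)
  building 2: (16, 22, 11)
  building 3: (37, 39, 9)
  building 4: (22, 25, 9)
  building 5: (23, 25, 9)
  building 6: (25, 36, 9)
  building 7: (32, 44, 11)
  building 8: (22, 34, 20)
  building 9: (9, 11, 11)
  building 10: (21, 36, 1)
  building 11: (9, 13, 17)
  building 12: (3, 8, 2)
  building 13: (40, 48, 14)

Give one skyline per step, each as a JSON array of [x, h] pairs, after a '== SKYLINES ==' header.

== SKYLINES ==
[[7,11],[9,0]]
[[7,11],[9,0],[16,11],[22,0]]
[[7,11],[9,0],[16,11],[22,0],[37,9],[39,0]]
[[7,11],[9,0],[16,11],[22,9],[25,0],[37,9],[39,0]]
[[7,11],[9,0],[16,11],[22,9],[25,0],[37,9],[39,0]]
[[7,11],[9,0],[16,11],[22,9],[36,0],[37,9],[39,0]]
[[7,11],[9,0],[16,11],[22,9],[32,11],[44,0]]
[[7,11],[9,0],[16,11],[22,20],[34,11],[44,0]]
[[7,11],[11,0],[16,11],[22,20],[34,11],[44,0]]
[[7,11],[11,0],[16,11],[22,20],[34,11],[44,0]]
[[7,11],[9,17],[13,0],[16,11],[22,20],[34,11],[44,0]]
[[3,2],[7,11],[9,17],[13,0],[16,11],[22,20],[34,11],[44,0]]
[[3,2],[7,11],[9,17],[13,0],[16,11],[22,20],[34,11],[40,14],[48,0]]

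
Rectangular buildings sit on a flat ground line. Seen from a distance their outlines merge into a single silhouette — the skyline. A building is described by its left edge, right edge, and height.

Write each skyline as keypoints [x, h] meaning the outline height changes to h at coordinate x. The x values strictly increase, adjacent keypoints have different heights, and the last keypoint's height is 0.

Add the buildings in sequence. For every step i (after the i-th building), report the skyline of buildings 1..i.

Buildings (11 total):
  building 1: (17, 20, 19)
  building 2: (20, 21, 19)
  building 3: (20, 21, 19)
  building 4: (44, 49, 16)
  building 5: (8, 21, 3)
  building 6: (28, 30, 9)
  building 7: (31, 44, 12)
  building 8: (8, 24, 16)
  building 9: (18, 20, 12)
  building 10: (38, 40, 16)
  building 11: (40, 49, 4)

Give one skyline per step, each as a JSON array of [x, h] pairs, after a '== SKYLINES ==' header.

== SKYLINES ==
[[17,19],[20,0]]
[[17,19],[21,0]]
[[17,19],[21,0]]
[[17,19],[21,0],[44,16],[49,0]]
[[8,3],[17,19],[21,0],[44,16],[49,0]]
[[8,3],[17,19],[21,0],[28,9],[30,0],[44,16],[49,0]]
[[8,3],[17,19],[21,0],[28,9],[30,0],[31,12],[44,16],[49,0]]
[[8,16],[17,19],[21,16],[24,0],[28,9],[30,0],[31,12],[44,16],[49,0]]
[[8,16],[17,19],[21,16],[24,0],[28,9],[30,0],[31,12],[44,16],[49,0]]
[[8,16],[17,19],[21,16],[24,0],[28,9],[30,0],[31,12],[38,16],[40,12],[44,16],[49,0]]
[[8,16],[17,19],[21,16],[24,0],[28,9],[30,0],[31,12],[38,16],[40,12],[44,16],[49,0]]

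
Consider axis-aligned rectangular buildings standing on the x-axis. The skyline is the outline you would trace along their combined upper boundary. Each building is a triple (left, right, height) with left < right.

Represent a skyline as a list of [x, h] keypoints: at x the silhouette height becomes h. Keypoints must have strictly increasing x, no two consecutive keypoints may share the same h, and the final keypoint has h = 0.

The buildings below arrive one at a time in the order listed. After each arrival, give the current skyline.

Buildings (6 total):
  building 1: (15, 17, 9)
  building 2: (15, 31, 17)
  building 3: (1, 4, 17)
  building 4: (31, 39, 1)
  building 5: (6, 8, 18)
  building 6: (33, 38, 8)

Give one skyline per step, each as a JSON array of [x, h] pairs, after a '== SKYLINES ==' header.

== SKYLINES ==
[[15,9],[17,0]]
[[15,17],[31,0]]
[[1,17],[4,0],[15,17],[31,0]]
[[1,17],[4,0],[15,17],[31,1],[39,0]]
[[1,17],[4,0],[6,18],[8,0],[15,17],[31,1],[39,0]]
[[1,17],[4,0],[6,18],[8,0],[15,17],[31,1],[33,8],[38,1],[39,0]]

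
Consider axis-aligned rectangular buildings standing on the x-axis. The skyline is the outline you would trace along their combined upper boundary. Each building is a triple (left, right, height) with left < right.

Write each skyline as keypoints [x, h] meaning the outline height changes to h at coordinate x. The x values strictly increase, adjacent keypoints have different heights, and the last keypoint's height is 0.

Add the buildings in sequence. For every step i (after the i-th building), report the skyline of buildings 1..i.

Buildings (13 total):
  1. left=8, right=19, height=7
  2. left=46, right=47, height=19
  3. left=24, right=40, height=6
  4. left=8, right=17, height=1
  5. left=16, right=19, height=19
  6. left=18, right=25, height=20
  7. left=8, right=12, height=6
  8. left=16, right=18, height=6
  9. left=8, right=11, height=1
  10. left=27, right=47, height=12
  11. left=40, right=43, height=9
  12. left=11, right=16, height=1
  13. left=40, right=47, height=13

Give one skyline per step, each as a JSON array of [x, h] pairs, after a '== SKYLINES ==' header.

== SKYLINES ==
[[8,7],[19,0]]
[[8,7],[19,0],[46,19],[47,0]]
[[8,7],[19,0],[24,6],[40,0],[46,19],[47,0]]
[[8,7],[19,0],[24,6],[40,0],[46,19],[47,0]]
[[8,7],[16,19],[19,0],[24,6],[40,0],[46,19],[47,0]]
[[8,7],[16,19],[18,20],[25,6],[40,0],[46,19],[47,0]]
[[8,7],[16,19],[18,20],[25,6],[40,0],[46,19],[47,0]]
[[8,7],[16,19],[18,20],[25,6],[40,0],[46,19],[47,0]]
[[8,7],[16,19],[18,20],[25,6],[40,0],[46,19],[47,0]]
[[8,7],[16,19],[18,20],[25,6],[27,12],[46,19],[47,0]]
[[8,7],[16,19],[18,20],[25,6],[27,12],[46,19],[47,0]]
[[8,7],[16,19],[18,20],[25,6],[27,12],[46,19],[47,0]]
[[8,7],[16,19],[18,20],[25,6],[27,12],[40,13],[46,19],[47,0]]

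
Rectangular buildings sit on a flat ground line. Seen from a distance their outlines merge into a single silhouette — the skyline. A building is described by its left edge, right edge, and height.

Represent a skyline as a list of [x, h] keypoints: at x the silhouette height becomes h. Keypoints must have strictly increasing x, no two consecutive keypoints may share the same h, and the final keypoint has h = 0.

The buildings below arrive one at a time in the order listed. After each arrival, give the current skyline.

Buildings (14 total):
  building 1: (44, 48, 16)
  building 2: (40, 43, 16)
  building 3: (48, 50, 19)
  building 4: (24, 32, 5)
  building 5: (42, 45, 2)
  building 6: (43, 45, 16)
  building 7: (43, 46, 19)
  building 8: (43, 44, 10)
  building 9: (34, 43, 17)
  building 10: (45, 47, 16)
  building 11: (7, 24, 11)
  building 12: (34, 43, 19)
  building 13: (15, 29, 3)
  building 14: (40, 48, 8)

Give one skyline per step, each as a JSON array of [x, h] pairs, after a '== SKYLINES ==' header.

== SKYLINES ==
[[44,16],[48,0]]
[[40,16],[43,0],[44,16],[48,0]]
[[40,16],[43,0],[44,16],[48,19],[50,0]]
[[24,5],[32,0],[40,16],[43,0],[44,16],[48,19],[50,0]]
[[24,5],[32,0],[40,16],[43,2],[44,16],[48,19],[50,0]]
[[24,5],[32,0],[40,16],[48,19],[50,0]]
[[24,5],[32,0],[40,16],[43,19],[46,16],[48,19],[50,0]]
[[24,5],[32,0],[40,16],[43,19],[46,16],[48,19],[50,0]]
[[24,5],[32,0],[34,17],[43,19],[46,16],[48,19],[50,0]]
[[24,5],[32,0],[34,17],[43,19],[46,16],[48,19],[50,0]]
[[7,11],[24,5],[32,0],[34,17],[43,19],[46,16],[48,19],[50,0]]
[[7,11],[24,5],[32,0],[34,19],[46,16],[48,19],[50,0]]
[[7,11],[24,5],[32,0],[34,19],[46,16],[48,19],[50,0]]
[[7,11],[24,5],[32,0],[34,19],[46,16],[48,19],[50,0]]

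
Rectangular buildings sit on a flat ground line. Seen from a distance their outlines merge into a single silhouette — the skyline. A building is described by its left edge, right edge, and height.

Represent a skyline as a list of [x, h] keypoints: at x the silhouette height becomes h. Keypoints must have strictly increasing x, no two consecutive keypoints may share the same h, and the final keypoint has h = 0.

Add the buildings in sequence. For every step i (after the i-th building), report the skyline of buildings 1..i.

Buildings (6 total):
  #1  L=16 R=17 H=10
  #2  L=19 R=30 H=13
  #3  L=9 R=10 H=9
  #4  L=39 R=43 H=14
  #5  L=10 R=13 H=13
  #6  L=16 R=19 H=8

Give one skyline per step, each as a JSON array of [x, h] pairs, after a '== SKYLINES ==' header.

== SKYLINES ==
[[16,10],[17,0]]
[[16,10],[17,0],[19,13],[30,0]]
[[9,9],[10,0],[16,10],[17,0],[19,13],[30,0]]
[[9,9],[10,0],[16,10],[17,0],[19,13],[30,0],[39,14],[43,0]]
[[9,9],[10,13],[13,0],[16,10],[17,0],[19,13],[30,0],[39,14],[43,0]]
[[9,9],[10,13],[13,0],[16,10],[17,8],[19,13],[30,0],[39,14],[43,0]]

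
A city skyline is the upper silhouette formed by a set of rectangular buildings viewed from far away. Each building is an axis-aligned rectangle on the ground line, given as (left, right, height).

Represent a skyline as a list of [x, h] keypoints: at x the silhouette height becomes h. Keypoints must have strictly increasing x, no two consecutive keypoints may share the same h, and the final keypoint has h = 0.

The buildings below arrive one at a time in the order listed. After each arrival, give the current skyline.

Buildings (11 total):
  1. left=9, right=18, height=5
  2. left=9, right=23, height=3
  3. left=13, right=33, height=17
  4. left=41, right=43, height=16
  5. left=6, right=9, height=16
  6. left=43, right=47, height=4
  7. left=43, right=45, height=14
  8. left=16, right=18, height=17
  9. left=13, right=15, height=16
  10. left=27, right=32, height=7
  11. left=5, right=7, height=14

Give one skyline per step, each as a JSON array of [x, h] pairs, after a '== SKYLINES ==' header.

== SKYLINES ==
[[9,5],[18,0]]
[[9,5],[18,3],[23,0]]
[[9,5],[13,17],[33,0]]
[[9,5],[13,17],[33,0],[41,16],[43,0]]
[[6,16],[9,5],[13,17],[33,0],[41,16],[43,0]]
[[6,16],[9,5],[13,17],[33,0],[41,16],[43,4],[47,0]]
[[6,16],[9,5],[13,17],[33,0],[41,16],[43,14],[45,4],[47,0]]
[[6,16],[9,5],[13,17],[33,0],[41,16],[43,14],[45,4],[47,0]]
[[6,16],[9,5],[13,17],[33,0],[41,16],[43,14],[45,4],[47,0]]
[[6,16],[9,5],[13,17],[33,0],[41,16],[43,14],[45,4],[47,0]]
[[5,14],[6,16],[9,5],[13,17],[33,0],[41,16],[43,14],[45,4],[47,0]]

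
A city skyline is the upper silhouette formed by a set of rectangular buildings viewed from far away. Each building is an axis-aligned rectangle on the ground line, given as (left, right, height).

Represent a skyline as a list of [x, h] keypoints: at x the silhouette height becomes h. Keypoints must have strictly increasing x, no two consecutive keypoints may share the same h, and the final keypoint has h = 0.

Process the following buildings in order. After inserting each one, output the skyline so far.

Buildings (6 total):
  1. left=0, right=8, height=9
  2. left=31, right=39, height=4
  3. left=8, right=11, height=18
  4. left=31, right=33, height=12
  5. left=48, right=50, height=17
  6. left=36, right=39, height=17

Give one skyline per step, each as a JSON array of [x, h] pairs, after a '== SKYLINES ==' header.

== SKYLINES ==
[[0,9],[8,0]]
[[0,9],[8,0],[31,4],[39,0]]
[[0,9],[8,18],[11,0],[31,4],[39,0]]
[[0,9],[8,18],[11,0],[31,12],[33,4],[39,0]]
[[0,9],[8,18],[11,0],[31,12],[33,4],[39,0],[48,17],[50,0]]
[[0,9],[8,18],[11,0],[31,12],[33,4],[36,17],[39,0],[48,17],[50,0]]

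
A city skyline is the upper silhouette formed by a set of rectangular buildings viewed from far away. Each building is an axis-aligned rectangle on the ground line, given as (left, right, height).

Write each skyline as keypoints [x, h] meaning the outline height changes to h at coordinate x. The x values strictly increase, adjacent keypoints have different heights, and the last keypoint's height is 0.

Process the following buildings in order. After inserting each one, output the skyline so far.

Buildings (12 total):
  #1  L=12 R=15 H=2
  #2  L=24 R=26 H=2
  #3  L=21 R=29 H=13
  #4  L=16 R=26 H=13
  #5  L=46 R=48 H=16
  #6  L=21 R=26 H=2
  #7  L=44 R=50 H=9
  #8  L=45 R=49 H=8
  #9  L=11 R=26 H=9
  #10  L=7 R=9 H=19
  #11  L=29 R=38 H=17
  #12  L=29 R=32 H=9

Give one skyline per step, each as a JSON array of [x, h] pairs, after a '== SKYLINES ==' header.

== SKYLINES ==
[[12,2],[15,0]]
[[12,2],[15,0],[24,2],[26,0]]
[[12,2],[15,0],[21,13],[29,0]]
[[12,2],[15,0],[16,13],[29,0]]
[[12,2],[15,0],[16,13],[29,0],[46,16],[48,0]]
[[12,2],[15,0],[16,13],[29,0],[46,16],[48,0]]
[[12,2],[15,0],[16,13],[29,0],[44,9],[46,16],[48,9],[50,0]]
[[12,2],[15,0],[16,13],[29,0],[44,9],[46,16],[48,9],[50,0]]
[[11,9],[16,13],[29,0],[44,9],[46,16],[48,9],[50,0]]
[[7,19],[9,0],[11,9],[16,13],[29,0],[44,9],[46,16],[48,9],[50,0]]
[[7,19],[9,0],[11,9],[16,13],[29,17],[38,0],[44,9],[46,16],[48,9],[50,0]]
[[7,19],[9,0],[11,9],[16,13],[29,17],[38,0],[44,9],[46,16],[48,9],[50,0]]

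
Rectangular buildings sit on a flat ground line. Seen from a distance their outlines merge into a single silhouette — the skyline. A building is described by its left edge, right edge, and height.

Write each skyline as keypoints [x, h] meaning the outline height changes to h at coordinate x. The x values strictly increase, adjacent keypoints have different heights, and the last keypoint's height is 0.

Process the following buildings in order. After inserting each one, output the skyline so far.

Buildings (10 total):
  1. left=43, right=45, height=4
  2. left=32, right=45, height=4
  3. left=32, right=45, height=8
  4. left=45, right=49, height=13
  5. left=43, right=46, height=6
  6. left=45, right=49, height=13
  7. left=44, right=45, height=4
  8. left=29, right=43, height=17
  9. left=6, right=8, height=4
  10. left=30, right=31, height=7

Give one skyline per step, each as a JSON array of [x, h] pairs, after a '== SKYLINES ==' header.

== SKYLINES ==
[[43,4],[45,0]]
[[32,4],[45,0]]
[[32,8],[45,0]]
[[32,8],[45,13],[49,0]]
[[32,8],[45,13],[49,0]]
[[32,8],[45,13],[49,0]]
[[32,8],[45,13],[49,0]]
[[29,17],[43,8],[45,13],[49,0]]
[[6,4],[8,0],[29,17],[43,8],[45,13],[49,0]]
[[6,4],[8,0],[29,17],[43,8],[45,13],[49,0]]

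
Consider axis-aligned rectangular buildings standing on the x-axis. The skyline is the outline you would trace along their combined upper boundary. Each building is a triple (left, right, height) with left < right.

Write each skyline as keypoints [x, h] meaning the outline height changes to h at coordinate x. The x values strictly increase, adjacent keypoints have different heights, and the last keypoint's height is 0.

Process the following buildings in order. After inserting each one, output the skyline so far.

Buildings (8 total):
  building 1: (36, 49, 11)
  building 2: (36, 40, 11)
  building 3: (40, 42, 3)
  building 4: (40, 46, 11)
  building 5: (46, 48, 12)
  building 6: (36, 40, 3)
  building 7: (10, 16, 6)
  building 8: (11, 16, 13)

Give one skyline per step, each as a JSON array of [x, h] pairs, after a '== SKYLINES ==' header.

== SKYLINES ==
[[36,11],[49,0]]
[[36,11],[49,0]]
[[36,11],[49,0]]
[[36,11],[49,0]]
[[36,11],[46,12],[48,11],[49,0]]
[[36,11],[46,12],[48,11],[49,0]]
[[10,6],[16,0],[36,11],[46,12],[48,11],[49,0]]
[[10,6],[11,13],[16,0],[36,11],[46,12],[48,11],[49,0]]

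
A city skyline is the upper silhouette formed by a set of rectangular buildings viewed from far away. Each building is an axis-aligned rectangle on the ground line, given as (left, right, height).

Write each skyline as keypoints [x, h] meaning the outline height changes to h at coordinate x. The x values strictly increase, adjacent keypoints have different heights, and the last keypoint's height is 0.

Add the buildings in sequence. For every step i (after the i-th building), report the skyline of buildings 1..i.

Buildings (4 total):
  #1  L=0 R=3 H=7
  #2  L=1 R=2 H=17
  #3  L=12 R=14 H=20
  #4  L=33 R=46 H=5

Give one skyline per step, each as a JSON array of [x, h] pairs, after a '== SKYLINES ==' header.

== SKYLINES ==
[[0,7],[3,0]]
[[0,7],[1,17],[2,7],[3,0]]
[[0,7],[1,17],[2,7],[3,0],[12,20],[14,0]]
[[0,7],[1,17],[2,7],[3,0],[12,20],[14,0],[33,5],[46,0]]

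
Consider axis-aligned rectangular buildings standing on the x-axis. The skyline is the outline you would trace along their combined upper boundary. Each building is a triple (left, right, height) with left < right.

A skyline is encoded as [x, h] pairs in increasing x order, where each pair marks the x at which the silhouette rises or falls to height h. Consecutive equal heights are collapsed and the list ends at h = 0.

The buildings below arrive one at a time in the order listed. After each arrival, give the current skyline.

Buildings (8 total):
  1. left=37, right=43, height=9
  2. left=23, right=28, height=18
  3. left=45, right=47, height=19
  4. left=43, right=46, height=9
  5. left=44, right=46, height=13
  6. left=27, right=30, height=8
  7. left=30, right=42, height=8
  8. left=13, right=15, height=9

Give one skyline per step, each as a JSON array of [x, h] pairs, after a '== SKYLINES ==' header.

== SKYLINES ==
[[37,9],[43,0]]
[[23,18],[28,0],[37,9],[43,0]]
[[23,18],[28,0],[37,9],[43,0],[45,19],[47,0]]
[[23,18],[28,0],[37,9],[45,19],[47,0]]
[[23,18],[28,0],[37,9],[44,13],[45,19],[47,0]]
[[23,18],[28,8],[30,0],[37,9],[44,13],[45,19],[47,0]]
[[23,18],[28,8],[37,9],[44,13],[45,19],[47,0]]
[[13,9],[15,0],[23,18],[28,8],[37,9],[44,13],[45,19],[47,0]]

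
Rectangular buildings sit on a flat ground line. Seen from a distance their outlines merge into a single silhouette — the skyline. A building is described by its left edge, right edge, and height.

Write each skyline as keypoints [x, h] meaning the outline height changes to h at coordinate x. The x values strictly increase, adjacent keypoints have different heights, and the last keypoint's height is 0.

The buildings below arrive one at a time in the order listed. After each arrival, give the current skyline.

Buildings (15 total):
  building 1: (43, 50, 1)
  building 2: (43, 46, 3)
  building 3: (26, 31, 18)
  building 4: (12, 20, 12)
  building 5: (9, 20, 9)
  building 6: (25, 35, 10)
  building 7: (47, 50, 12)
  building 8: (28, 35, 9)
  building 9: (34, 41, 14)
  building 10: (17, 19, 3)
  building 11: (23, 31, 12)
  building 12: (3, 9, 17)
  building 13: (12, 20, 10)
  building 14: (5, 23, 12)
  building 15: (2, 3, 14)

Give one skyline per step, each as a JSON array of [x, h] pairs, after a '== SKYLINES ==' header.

== SKYLINES ==
[[43,1],[50,0]]
[[43,3],[46,1],[50,0]]
[[26,18],[31,0],[43,3],[46,1],[50,0]]
[[12,12],[20,0],[26,18],[31,0],[43,3],[46,1],[50,0]]
[[9,9],[12,12],[20,0],[26,18],[31,0],[43,3],[46,1],[50,0]]
[[9,9],[12,12],[20,0],[25,10],[26,18],[31,10],[35,0],[43,3],[46,1],[50,0]]
[[9,9],[12,12],[20,0],[25,10],[26,18],[31,10],[35,0],[43,3],[46,1],[47,12],[50,0]]
[[9,9],[12,12],[20,0],[25,10],[26,18],[31,10],[35,0],[43,3],[46,1],[47,12],[50,0]]
[[9,9],[12,12],[20,0],[25,10],[26,18],[31,10],[34,14],[41,0],[43,3],[46,1],[47,12],[50,0]]
[[9,9],[12,12],[20,0],[25,10],[26,18],[31,10],[34,14],[41,0],[43,3],[46,1],[47,12],[50,0]]
[[9,9],[12,12],[20,0],[23,12],[26,18],[31,10],[34,14],[41,0],[43,3],[46,1],[47,12],[50,0]]
[[3,17],[9,9],[12,12],[20,0],[23,12],[26,18],[31,10],[34,14],[41,0],[43,3],[46,1],[47,12],[50,0]]
[[3,17],[9,9],[12,12],[20,0],[23,12],[26,18],[31,10],[34,14],[41,0],[43,3],[46,1],[47,12],[50,0]]
[[3,17],[9,12],[26,18],[31,10],[34,14],[41,0],[43,3],[46,1],[47,12],[50,0]]
[[2,14],[3,17],[9,12],[26,18],[31,10],[34,14],[41,0],[43,3],[46,1],[47,12],[50,0]]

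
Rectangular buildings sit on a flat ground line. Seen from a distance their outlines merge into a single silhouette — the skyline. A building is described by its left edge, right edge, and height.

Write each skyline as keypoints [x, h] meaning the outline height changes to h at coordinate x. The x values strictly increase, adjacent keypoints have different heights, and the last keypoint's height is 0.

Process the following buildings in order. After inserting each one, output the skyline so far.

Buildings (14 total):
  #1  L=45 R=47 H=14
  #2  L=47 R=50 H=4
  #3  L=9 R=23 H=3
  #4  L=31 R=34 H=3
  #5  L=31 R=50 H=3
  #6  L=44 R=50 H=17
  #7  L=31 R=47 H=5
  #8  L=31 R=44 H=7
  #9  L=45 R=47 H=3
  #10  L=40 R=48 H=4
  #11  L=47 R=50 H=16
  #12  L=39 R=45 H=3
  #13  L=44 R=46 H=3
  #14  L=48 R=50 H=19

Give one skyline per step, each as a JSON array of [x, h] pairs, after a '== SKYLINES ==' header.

== SKYLINES ==
[[45,14],[47,0]]
[[45,14],[47,4],[50,0]]
[[9,3],[23,0],[45,14],[47,4],[50,0]]
[[9,3],[23,0],[31,3],[34,0],[45,14],[47,4],[50,0]]
[[9,3],[23,0],[31,3],[45,14],[47,4],[50,0]]
[[9,3],[23,0],[31,3],[44,17],[50,0]]
[[9,3],[23,0],[31,5],[44,17],[50,0]]
[[9,3],[23,0],[31,7],[44,17],[50,0]]
[[9,3],[23,0],[31,7],[44,17],[50,0]]
[[9,3],[23,0],[31,7],[44,17],[50,0]]
[[9,3],[23,0],[31,7],[44,17],[50,0]]
[[9,3],[23,0],[31,7],[44,17],[50,0]]
[[9,3],[23,0],[31,7],[44,17],[50,0]]
[[9,3],[23,0],[31,7],[44,17],[48,19],[50,0]]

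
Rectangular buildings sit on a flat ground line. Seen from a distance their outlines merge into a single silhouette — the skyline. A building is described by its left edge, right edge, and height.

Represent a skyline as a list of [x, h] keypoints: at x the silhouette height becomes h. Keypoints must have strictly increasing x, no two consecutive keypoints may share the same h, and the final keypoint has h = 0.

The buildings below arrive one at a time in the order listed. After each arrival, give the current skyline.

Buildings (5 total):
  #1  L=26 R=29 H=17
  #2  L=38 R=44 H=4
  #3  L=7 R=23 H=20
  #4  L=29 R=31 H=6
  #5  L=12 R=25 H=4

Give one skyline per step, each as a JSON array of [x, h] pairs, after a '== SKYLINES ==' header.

== SKYLINES ==
[[26,17],[29,0]]
[[26,17],[29,0],[38,4],[44,0]]
[[7,20],[23,0],[26,17],[29,0],[38,4],[44,0]]
[[7,20],[23,0],[26,17],[29,6],[31,0],[38,4],[44,0]]
[[7,20],[23,4],[25,0],[26,17],[29,6],[31,0],[38,4],[44,0]]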